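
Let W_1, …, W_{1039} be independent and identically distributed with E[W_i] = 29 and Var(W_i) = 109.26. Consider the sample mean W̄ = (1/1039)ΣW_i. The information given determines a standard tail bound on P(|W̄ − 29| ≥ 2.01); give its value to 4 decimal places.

With mean and variance of each term known, Chebyshev's inequality bounds the deviation of the sum (or sample mean).
Var(W̄) = Var(W_i)/n = 109.26/1039 = 0.10516.
Chebyshev: P(|W̄ − 29| ≥ 2.01) ≤ Var(W̄)/(2.01)² = 109.26/(1039·2.01²) = 0.0260.

0.0260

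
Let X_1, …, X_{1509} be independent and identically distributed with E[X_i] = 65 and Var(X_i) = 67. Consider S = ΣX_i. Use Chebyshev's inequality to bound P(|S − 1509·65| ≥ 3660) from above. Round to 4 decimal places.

Var(S) = n·Var(X_i) = 1509·67 = 101103.
Chebyshev: P(|S − 1509·65| ≥ 3660) ≤ Var(S)/3660² = 101103/13395600 = 0.0075.

0.0075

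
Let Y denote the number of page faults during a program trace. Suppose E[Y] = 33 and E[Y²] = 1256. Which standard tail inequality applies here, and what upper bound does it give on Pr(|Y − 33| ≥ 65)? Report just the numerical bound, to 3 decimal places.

0.040

The first two moments determine the variance, so Chebyshev's inequality is the sharpest standard bound available.
Var(Y) = E[Y²] − (E[Y])² = 1256 − 1089 = 167.
Chebyshev's inequality: Pr(|Y − μ| ≥ t) ≤ Var(Y)/t² = 167/4225 = 0.0395.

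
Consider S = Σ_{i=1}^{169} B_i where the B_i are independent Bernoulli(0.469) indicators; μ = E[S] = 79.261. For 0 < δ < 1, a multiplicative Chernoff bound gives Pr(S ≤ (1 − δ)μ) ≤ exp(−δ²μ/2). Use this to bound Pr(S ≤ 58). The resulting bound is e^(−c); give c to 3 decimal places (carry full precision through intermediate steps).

2.852

Write 58 = (1 − δ)μ, so δ = 1 − 58/79.261 = 0.2682404…
Then the exponent is δ²μ/2 = (μ − 58)²/(2μ) = 2.851529.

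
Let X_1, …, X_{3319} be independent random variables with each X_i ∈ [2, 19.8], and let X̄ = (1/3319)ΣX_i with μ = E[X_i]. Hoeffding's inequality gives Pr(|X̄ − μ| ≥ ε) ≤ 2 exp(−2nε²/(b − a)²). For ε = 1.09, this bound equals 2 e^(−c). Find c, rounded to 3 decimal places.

24.891

c = 2nε²/(b − a)² = 2·3319·1.09² / 17.8² = 24.8915.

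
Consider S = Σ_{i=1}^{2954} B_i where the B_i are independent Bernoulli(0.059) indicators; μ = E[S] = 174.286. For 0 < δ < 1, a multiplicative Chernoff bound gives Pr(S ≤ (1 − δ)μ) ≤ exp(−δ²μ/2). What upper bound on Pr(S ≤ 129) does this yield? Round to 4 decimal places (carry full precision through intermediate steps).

0.0028

Write 129 = (1 − δ)μ, so δ = 1 − 129/174.286 = 0.2598373…
Then the exponent is δ²μ/2 = (μ − 129)²/(2μ) = 5.883496.
Bound = exp(−5.883496) = 0.00279.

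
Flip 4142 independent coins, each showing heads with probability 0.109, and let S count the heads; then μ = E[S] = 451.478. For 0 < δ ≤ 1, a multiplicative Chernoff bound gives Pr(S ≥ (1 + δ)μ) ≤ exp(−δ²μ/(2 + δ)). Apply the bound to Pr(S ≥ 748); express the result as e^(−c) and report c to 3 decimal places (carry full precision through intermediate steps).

Write 748 = (1 + δ)μ, so δ = 748/451.478 − 1 = 0.6567806…
Then the exponent is δ²μ/(2 + δ) = (748 − μ)² / (μ·(2 + δ)) = 73.302967.

73.303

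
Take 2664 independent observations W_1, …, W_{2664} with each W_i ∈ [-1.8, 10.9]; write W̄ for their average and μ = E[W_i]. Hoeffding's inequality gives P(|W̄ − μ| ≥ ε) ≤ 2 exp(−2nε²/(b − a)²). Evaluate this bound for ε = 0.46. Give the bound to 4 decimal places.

Exponent: 2nε²/(b − a)² = 2·2664·0.46² / 12.7² = 6.98992.
Bound = 2·exp(−6.98992) = 0.00184.

0.0018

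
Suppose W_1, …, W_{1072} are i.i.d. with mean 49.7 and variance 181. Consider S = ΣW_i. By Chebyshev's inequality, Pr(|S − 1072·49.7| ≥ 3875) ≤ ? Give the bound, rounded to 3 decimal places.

Var(S) = n·Var(W_i) = 1072·181 = 194032.
Chebyshev: Pr(|S − 1072·49.7| ≥ 3875) ≤ Var(S)/3875² = 194032/15015625 = 0.0129.

0.013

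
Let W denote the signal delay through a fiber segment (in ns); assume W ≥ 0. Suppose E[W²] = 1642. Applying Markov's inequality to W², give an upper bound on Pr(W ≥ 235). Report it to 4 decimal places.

Since W ≥ 0, the event {W ≥ 235} is the same as {W² ≥ 55225}.
Markov's inequality applied to W² gives Pr(W² ≥ 55225) ≤ E[W²]/55225 = 1642/55225 = 0.0297.

0.0297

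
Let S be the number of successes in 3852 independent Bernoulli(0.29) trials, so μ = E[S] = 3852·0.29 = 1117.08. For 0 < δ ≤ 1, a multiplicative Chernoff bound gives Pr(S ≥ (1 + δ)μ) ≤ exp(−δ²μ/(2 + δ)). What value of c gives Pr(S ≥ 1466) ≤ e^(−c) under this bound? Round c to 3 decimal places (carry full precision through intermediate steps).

Write 1466 = (1 + δ)μ, so δ = 1466/1117.08 − 1 = 0.3123501…
Then the exponent is δ²μ/(2 + δ) = (1466 − μ)² / (μ·(2 + δ)) = 47.131783.

47.132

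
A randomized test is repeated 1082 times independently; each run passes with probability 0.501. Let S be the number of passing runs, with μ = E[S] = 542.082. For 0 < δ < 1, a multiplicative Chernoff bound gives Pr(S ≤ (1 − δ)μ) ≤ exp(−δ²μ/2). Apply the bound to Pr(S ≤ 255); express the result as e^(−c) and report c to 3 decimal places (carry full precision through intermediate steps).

76.018

Write 255 = (1 − δ)μ, so δ = 1 − 255/542.082 = 0.5295915…
Then the exponent is δ²μ/2 = (μ − 255)²/(2μ) = 76.018088.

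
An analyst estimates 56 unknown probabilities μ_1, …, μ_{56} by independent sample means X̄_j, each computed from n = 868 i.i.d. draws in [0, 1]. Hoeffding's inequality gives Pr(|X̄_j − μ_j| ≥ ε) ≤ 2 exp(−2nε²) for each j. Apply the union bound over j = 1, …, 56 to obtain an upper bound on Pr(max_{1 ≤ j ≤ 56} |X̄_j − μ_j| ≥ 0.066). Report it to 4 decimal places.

Per-experiment Hoeffding bound: 2·exp(−2·868·0.066²) = 2·exp(−7.56202) = 0.0010397.
Union bound over 56 events: 56·0.0010397 = 0.05822.

0.0582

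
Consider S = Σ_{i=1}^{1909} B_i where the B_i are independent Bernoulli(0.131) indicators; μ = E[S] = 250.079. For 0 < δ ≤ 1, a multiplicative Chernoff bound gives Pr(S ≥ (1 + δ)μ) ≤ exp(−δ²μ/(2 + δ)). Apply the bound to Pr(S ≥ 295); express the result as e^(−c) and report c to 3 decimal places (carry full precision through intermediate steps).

3.702

Write 295 = (1 + δ)μ, so δ = 295/250.079 − 1 = 0.1796272…
Then the exponent is δ²μ/(2 + δ) = (295 − μ)² / (μ·(2 + δ)) = 3.702025.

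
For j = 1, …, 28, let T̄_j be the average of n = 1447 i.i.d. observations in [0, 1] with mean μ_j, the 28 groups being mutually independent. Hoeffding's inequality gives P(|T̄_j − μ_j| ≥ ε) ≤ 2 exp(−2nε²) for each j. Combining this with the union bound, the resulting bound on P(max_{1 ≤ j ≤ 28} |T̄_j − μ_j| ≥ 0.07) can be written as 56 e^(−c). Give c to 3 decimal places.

Union bound over the 28 events: P(max_{1 ≤ j ≤ 28} |T̄_j − μ_j| ≥ 0.07) ≤ 28·2·exp(−2nε²) = 56 exp(−2·1447·0.07²).
So c = 2·1447·0.07² = 14.1806.

14.181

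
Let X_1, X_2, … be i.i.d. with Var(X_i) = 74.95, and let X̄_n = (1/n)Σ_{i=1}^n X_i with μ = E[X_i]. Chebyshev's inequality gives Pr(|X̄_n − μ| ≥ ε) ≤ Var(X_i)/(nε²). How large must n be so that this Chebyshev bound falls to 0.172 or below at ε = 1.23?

289

Require 74.95/(n·1.23²) ≤ 0.172, i.e. n ≥ 74.95/(0.172·1.23²) = 288.027.
The smallest integer n is 289.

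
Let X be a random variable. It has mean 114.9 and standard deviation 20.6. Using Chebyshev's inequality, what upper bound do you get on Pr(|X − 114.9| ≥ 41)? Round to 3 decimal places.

Chebyshev: Pr(|X − μ| ≥ t) ≤ Var(X)/t².
Var(X) = σ² = 20.6² = 424.36.
Bound = 424.36 / 1681 = 0.2524.

0.252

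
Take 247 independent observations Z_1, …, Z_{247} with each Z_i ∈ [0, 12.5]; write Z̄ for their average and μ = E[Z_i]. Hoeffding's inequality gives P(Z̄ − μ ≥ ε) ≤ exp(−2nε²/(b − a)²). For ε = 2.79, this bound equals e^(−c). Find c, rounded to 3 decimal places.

24.610

c = 2nε²/(b − a)² = 2·247·2.79² / 12.5² = 24.6102.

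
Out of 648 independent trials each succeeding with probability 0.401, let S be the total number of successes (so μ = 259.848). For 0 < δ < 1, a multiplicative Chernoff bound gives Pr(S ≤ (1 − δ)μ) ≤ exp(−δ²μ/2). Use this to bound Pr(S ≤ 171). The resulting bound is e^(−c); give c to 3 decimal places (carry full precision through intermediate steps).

15.190

Write 171 = (1 − δ)μ, so δ = 1 − 171/259.848 = 0.341923…
Then the exponent is δ²μ/2 = (μ − 171)²/(2μ) = 15.189586.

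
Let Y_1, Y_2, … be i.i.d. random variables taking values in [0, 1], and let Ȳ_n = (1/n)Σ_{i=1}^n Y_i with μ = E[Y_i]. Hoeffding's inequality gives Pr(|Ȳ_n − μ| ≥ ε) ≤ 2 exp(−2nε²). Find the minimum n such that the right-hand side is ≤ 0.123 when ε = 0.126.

88

Require 2·exp(−2nε²) ≤ 0.123, i.e. 2nε² ≥ ln(2/0.123) = 2.788718.
So n ≥ 2.788718 / (2·0.126²) = 87.828.
The smallest integer n is 88.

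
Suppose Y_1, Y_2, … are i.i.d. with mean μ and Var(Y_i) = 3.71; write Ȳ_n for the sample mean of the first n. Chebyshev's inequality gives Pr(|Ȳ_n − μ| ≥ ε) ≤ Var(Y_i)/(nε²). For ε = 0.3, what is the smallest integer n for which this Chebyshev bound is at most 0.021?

Require 3.71/(n·0.3²) ≤ 0.021, i.e. n ≥ 3.71/(0.021·0.3²) = 1962.963.
The smallest integer n is 1963.

1963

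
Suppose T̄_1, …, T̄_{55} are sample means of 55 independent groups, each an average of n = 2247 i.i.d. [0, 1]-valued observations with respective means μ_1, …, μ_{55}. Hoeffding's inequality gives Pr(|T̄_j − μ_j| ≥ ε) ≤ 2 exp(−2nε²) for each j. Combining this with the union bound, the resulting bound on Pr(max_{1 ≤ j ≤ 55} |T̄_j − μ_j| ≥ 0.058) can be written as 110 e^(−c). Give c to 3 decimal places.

15.118

Union bound over the 55 events: Pr(max_{1 ≤ j ≤ 55} |T̄_j − μ_j| ≥ 0.058) ≤ 55·2·exp(−2nε²) = 110 exp(−2·2247·0.058²).
So c = 2·2247·0.058² = 15.1178.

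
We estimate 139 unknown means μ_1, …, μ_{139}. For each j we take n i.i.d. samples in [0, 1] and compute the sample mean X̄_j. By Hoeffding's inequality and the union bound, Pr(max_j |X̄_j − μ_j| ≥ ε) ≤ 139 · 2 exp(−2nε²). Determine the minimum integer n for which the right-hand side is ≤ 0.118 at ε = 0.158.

156

Need 2·139·exp(−2nε²) ≤ 0.118, i.e. exp(−2nε²) ≤ 0.118/278.
So 2nε² ≥ ln(278/0.118) = 7.764692.
Hence n ≥ 7.764692/(2·0.158²) = 155.518.
The smallest integer n is 156.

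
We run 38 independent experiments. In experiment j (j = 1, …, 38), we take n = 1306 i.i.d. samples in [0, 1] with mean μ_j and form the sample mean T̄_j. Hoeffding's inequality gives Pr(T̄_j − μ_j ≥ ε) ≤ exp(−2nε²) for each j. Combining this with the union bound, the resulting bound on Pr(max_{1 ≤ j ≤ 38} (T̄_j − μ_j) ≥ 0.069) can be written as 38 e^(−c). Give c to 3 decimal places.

Union bound over the 38 events: Pr(max_{1 ≤ j ≤ 38} (T̄_j − μ_j) ≥ 0.069) ≤ 38·exp(−2nε²) = 38 exp(−2·1306·0.069²).
So c = 2·1306·0.069² = 12.4357.

12.436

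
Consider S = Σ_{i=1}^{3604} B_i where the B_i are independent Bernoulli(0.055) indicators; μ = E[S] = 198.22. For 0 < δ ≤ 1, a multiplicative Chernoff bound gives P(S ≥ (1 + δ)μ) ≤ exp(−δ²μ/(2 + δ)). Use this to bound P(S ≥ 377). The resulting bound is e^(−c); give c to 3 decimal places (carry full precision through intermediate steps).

Write 377 = (1 + δ)μ, so δ = 377/198.22 − 1 = 0.9019272…
Then the exponent is δ²μ/(2 + δ) = (377 − μ)² / (μ·(2 + δ)) = 55.565329.

55.565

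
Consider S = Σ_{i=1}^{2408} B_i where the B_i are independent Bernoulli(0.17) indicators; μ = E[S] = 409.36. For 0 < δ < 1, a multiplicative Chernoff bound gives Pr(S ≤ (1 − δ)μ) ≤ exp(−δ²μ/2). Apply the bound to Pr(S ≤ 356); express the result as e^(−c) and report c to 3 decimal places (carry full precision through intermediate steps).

3.478

Write 356 = (1 − δ)μ, so δ = 1 − 356/409.36 = 0.1303498…
Then the exponent is δ²μ/2 = (μ − 356)²/(2μ) = 3.477733.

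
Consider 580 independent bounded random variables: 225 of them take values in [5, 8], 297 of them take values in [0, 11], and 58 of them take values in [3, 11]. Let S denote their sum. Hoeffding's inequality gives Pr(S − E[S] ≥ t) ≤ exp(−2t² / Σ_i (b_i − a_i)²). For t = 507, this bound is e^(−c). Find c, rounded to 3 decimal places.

12.336

Σ(b_i − a_i)² = 225·3² + 297·11² + 58·8² = 41674.
c = 2t² / 41674 = 2·507² / 41674 = 12.3362.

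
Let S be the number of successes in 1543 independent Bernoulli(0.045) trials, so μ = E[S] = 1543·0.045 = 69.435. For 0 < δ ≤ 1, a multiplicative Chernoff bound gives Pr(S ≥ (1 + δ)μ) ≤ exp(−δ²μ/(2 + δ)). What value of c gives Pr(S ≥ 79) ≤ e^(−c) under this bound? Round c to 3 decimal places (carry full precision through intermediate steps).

0.616

Write 79 = (1 + δ)μ, so δ = 79/69.435 − 1 = 0.1377547…
Then the exponent is δ²μ/(2 + δ) = (79 − μ)² / (μ·(2 + δ)) = 0.616359.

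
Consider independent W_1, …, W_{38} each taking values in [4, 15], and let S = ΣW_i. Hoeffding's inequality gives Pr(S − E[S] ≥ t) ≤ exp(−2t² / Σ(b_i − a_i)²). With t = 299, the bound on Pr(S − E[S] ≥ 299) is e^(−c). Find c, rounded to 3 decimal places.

Σ(b_i − a_i)² = 38·(11)² = 4598.
c = 2t²/4598 = 2·299²/4598 = 38.8869.

38.887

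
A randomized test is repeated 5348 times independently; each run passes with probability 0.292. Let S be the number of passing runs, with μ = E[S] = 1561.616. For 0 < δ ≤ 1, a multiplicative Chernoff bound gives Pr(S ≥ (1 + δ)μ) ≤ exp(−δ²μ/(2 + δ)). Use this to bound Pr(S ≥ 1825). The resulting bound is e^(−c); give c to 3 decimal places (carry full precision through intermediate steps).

Write 1825 = (1 + δ)μ, so δ = 1825/1561.616 − 1 = 0.1686612…
Then the exponent is δ²μ/(2 + δ) = (1825 − μ)² / (μ·(2 + δ)) = 20.483908.

20.484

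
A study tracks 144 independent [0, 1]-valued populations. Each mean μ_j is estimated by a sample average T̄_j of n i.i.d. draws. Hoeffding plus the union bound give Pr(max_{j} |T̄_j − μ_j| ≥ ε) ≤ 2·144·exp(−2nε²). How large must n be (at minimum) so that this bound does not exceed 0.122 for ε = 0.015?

Need 2·144·exp(−2nε²) ≤ 0.122, i.e. exp(−2nε²) ≤ 0.122/288.
So 2nε² ≥ ln(288/0.122) = 7.766695.
Hence n ≥ 7.766695/(2·0.015²) = 17259.322.
The smallest integer n is 17260.

17260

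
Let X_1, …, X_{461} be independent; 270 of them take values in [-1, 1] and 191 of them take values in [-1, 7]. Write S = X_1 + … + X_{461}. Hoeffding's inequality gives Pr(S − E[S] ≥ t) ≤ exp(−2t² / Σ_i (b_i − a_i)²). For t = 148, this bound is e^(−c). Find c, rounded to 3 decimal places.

Σ(b_i − a_i)² = 270·2² + 191·8² = 13304.
c = 2t² / 13304 = 2·148² / 13304 = 3.2928.

3.293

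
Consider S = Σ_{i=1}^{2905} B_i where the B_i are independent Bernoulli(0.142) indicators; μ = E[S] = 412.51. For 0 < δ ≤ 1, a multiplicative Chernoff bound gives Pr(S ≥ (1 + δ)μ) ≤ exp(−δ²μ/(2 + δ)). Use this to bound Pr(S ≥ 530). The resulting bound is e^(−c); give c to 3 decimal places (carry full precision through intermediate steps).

14.646

Write 530 = (1 + δ)μ, so δ = 530/412.51 − 1 = 0.2848173…
Then the exponent is δ²μ/(2 + δ) = (530 − μ)² / (μ·(2 + δ)) = 14.645892.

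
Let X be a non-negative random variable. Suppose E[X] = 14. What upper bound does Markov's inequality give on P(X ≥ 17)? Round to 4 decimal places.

Markov's inequality: for a non-negative random variable, P(X ≥ a) ≤ E[X]/a.
Here E[X] = 14 and a = 17, so the bound is 14/17 = 0.8235.

0.8235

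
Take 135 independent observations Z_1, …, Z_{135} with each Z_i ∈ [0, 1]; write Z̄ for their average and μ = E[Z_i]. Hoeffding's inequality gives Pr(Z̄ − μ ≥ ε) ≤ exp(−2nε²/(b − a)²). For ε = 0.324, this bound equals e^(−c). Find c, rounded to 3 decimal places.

c = 2nε²/(b − a)² = 2·135·0.324² / 1² = 28.3435.

28.344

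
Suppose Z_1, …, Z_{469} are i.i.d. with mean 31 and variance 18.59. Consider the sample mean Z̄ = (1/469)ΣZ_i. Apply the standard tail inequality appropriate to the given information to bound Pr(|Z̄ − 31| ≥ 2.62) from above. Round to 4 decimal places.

0.0058

With mean and variance of each term known, Chebyshev's inequality bounds the deviation of the sum (or sample mean).
Var(Z̄) = Var(Z_i)/n = 18.59/469 = 0.039638.
Chebyshev: Pr(|Z̄ − 31| ≥ 2.62) ≤ Var(Z̄)/(2.62)² = 18.59/(469·2.62²) = 0.0058.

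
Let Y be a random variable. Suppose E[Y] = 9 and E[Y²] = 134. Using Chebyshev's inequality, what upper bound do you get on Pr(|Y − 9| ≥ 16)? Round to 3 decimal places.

Var(Y) = E[Y²] − (E[Y])² = 134 − 81 = 53.
Chebyshev's inequality: Pr(|Y − μ| ≥ t) ≤ Var(Y)/t² = 53/256 = 0.2070.

0.207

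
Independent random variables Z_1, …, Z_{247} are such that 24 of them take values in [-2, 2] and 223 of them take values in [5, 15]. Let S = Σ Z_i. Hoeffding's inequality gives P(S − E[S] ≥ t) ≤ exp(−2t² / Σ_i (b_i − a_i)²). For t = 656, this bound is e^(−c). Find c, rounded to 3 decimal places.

Σ(b_i − a_i)² = 24·4² + 223·10² = 22684.
c = 2t² / 22684 = 2·656² / 22684 = 37.9418.

37.942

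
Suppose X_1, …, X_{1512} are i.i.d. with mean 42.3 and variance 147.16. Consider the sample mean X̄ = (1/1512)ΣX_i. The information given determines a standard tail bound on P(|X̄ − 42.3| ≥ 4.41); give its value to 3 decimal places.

0.005

With mean and variance of each term known, Chebyshev's inequality bounds the deviation of the sum (or sample mean).
Var(X̄) = Var(X_i)/n = 147.16/1512 = 0.097328.
Chebyshev: P(|X̄ − 42.3| ≥ 4.41) ≤ Var(X̄)/(4.41)² = 147.16/(1512·4.41²) = 0.0050.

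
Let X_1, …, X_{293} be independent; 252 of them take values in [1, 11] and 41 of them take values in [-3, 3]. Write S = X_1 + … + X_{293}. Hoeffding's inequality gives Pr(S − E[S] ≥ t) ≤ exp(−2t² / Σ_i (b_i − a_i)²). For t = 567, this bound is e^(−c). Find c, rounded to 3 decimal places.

24.103

Σ(b_i − a_i)² = 252·10² + 41·6² = 26676.
c = 2t² / 26676 = 2·567² / 26676 = 24.1032.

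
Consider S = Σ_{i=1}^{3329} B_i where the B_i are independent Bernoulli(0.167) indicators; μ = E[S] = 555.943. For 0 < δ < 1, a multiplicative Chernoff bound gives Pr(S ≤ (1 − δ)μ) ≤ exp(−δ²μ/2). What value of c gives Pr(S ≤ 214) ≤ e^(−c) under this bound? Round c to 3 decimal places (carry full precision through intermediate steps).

Write 214 = (1 − δ)μ, so δ = 1 − 214/555.943 = 0.6150685…
Then the exponent is δ²μ/2 = (μ − 214)²/(2μ) = 105.159176.

105.159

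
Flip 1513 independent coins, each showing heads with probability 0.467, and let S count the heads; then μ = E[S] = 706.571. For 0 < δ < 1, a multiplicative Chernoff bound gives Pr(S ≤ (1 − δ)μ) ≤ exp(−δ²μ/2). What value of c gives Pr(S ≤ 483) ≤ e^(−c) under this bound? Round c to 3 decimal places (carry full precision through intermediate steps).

35.371

Write 483 = (1 − δ)μ, so δ = 1 − 483/706.571 = 0.3164169…
Then the exponent is δ²μ/2 = (μ − 483)²/(2μ) = 35.370821.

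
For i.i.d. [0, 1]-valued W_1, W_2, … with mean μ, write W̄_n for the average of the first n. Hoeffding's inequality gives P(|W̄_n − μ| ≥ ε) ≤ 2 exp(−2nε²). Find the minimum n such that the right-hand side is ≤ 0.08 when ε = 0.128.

99

Require 2·exp(−2nε²) ≤ 0.08, i.e. 2nε² ≥ ln(2/0.08) = 3.218876.
So n ≥ 3.218876 / (2·0.128²) = 98.232.
The smallest integer n is 99.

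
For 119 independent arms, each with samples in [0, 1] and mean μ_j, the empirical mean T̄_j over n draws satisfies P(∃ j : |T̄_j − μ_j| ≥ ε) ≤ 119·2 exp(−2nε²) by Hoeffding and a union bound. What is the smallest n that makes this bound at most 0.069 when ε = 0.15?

182

Need 2·119·exp(−2nε²) ≤ 0.069, i.e. exp(−2nε²) ≤ 0.069/238.
So 2nε² ≥ ln(238/0.069) = 8.145919.
Hence n ≥ 8.145919/(2·0.15²) = 181.020.
The smallest integer n is 182.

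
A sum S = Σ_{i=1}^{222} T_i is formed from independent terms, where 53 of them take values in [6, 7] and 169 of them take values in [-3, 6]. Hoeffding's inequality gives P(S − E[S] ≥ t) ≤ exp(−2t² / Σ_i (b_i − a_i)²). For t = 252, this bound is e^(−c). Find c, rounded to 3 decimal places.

Σ(b_i − a_i)² = 53·1² + 169·9² = 13742.
c = 2t² / 13742 = 2·252² / 13742 = 9.2423.

9.242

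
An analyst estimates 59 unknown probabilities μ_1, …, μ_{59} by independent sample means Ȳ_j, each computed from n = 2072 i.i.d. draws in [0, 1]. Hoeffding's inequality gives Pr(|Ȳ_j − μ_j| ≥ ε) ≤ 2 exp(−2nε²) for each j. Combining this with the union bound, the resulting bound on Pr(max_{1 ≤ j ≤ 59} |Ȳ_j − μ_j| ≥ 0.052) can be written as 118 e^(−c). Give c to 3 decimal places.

Union bound over the 59 events: Pr(max_{1 ≤ j ≤ 59} |Ȳ_j − μ_j| ≥ 0.052) ≤ 59·2·exp(−2nε²) = 118 exp(−2·2072·0.052²).
So c = 2·2072·0.052² = 11.2054.

11.205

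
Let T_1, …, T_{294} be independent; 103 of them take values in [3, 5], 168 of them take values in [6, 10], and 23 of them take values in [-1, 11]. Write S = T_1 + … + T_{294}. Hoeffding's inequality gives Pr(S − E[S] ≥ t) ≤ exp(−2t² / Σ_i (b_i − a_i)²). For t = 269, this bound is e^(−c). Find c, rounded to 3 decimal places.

22.570

Σ(b_i − a_i)² = 103·2² + 168·4² + 23·12² = 6412.
c = 2t² / 6412 = 2·269² / 6412 = 22.5705.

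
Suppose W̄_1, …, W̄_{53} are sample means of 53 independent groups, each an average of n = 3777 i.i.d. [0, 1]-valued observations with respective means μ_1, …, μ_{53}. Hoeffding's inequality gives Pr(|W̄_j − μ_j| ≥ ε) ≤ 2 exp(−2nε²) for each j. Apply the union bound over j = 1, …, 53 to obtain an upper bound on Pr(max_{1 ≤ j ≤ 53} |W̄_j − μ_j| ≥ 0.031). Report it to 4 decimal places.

Per-experiment Hoeffding bound: 2·exp(−2·3777·0.031²) = 2·exp(−7.25939) = 0.0014071.
Union bound over 53 events: 53·0.0014071 = 0.07457.

0.0746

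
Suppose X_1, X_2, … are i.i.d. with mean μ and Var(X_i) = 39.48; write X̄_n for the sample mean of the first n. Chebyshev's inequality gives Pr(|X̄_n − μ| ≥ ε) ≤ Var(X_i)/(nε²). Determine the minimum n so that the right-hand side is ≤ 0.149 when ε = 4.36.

14

Require 39.48/(n·4.36²) ≤ 0.149, i.e. n ≥ 39.48/(0.149·4.36²) = 13.939.
The smallest integer n is 14.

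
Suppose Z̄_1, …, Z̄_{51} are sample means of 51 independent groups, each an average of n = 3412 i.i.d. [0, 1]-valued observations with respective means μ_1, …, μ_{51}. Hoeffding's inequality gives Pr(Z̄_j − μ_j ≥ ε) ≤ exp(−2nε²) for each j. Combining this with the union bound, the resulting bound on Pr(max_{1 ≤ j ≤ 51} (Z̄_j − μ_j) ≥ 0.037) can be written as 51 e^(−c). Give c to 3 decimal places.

9.342

Union bound over the 51 events: Pr(max_{1 ≤ j ≤ 51} (Z̄_j − μ_j) ≥ 0.037) ≤ 51·exp(−2nε²) = 51 exp(−2·3412·0.037²).
So c = 2·3412·0.037² = 9.3421.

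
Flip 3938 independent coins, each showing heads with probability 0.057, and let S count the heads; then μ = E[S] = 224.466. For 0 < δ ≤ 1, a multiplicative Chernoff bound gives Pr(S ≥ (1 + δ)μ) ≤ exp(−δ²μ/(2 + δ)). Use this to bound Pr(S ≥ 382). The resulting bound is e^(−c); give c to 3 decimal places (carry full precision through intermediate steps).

40.921

Write 382 = (1 + δ)μ, so δ = 382/224.466 − 1 = 0.7018168…
Then the exponent is δ²μ/(2 + δ) = (382 − μ)² / (μ·(2 + δ)) = 40.920614.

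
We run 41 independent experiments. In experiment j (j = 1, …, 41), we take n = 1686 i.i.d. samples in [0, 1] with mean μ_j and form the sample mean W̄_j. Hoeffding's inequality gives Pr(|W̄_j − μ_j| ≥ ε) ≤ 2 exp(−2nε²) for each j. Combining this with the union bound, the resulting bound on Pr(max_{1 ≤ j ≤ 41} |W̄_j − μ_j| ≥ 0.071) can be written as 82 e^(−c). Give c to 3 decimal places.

16.998

Union bound over the 41 events: Pr(max_{1 ≤ j ≤ 41} |W̄_j − μ_j| ≥ 0.071) ≤ 41·2·exp(−2nε²) = 82 exp(−2·1686·0.071²).
So c = 2·1686·0.071² = 16.9983.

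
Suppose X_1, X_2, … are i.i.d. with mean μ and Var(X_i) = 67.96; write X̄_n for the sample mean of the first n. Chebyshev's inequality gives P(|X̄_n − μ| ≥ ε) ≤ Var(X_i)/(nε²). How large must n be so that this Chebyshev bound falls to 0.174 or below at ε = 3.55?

Require 67.96/(n·3.55²) ≤ 0.174, i.e. n ≥ 67.96/(0.174·3.55²) = 30.992.
The smallest integer n is 31.

31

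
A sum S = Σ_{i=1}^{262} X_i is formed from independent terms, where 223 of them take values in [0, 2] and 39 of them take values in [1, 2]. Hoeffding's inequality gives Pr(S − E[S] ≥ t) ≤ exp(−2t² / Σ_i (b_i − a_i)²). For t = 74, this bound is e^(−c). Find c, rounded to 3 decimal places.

11.764

Σ(b_i − a_i)² = 223·2² + 39·1² = 931.
c = 2t² / 931 = 2·74² / 931 = 11.7637.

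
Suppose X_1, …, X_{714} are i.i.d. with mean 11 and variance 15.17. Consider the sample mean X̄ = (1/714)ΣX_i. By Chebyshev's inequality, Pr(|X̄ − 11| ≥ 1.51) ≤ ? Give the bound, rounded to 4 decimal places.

0.0093

Var(X̄) = Var(X_i)/n = 15.17/714 = 0.021246.
Chebyshev: Pr(|X̄ − 11| ≥ 1.51) ≤ Var(X̄)/(1.51)² = 15.17/(714·1.51²) = 0.0093.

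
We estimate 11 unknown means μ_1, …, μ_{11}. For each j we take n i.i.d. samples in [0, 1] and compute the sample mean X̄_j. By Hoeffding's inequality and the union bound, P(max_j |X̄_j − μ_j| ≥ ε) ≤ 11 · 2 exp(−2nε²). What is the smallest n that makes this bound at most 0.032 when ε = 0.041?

1944

Need 2·11·exp(−2nε²) ≤ 0.032, i.e. exp(−2nε²) ≤ 0.032/22.
So 2nε² ≥ ln(22/0.032) = 6.533062.
Hence n ≥ 6.533062/(2·0.041²) = 1943.207.
The smallest integer n is 1944.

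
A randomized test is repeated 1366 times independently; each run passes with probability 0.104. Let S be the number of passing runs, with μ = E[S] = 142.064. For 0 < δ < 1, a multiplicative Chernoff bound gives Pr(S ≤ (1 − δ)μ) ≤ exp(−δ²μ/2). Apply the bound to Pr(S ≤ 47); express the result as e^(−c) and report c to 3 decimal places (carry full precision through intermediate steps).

31.807

Write 47 = (1 − δ)μ, so δ = 1 − 47/142.064 = 0.6691632…
Then the exponent is δ²μ/2 = (μ − 47)²/(2μ) = 31.806665.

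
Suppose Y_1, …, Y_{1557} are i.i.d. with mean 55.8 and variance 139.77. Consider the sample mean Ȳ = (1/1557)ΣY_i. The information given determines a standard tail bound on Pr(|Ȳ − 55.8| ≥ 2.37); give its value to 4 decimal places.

With mean and variance of each term known, Chebyshev's inequality bounds the deviation of the sum (or sample mean).
Var(Ȳ) = Var(Y_i)/n = 139.77/1557 = 0.089769.
Chebyshev: Pr(|Ȳ − 55.8| ≥ 2.37) ≤ Var(Ȳ)/(2.37)² = 139.77/(1557·2.37²) = 0.0160.

0.0160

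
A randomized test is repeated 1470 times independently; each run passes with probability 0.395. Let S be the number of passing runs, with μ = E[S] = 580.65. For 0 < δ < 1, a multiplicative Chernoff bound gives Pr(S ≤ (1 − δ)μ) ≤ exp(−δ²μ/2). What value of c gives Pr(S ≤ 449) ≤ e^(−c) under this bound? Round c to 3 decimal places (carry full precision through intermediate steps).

Write 449 = (1 − δ)μ, so δ = 1 − 449/580.65 = 0.2267287…
Then the exponent is δ²μ/2 = (μ − 449)²/(2μ) = 14.924414.

14.924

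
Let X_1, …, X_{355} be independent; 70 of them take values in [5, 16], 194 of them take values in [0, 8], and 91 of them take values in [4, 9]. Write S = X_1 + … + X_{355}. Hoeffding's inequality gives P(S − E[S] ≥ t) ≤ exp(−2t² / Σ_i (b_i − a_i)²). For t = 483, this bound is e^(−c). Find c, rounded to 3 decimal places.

20.145

Σ(b_i − a_i)² = 70·11² + 194·8² + 91·5² = 23161.
c = 2t² / 23161 = 2·483² / 23161 = 20.1450.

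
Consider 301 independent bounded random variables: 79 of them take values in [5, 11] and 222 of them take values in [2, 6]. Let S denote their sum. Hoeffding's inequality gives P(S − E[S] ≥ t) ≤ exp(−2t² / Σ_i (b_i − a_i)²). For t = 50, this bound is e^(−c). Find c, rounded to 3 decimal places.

0.782

Σ(b_i − a_i)² = 79·6² + 222·4² = 6396.
c = 2t² / 6396 = 2·50² / 6396 = 0.7817.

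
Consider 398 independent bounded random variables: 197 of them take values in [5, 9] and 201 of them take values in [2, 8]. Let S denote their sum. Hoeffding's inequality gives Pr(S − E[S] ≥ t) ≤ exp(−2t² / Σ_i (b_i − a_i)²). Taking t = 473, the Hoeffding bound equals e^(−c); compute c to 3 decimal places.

43.075

Σ(b_i − a_i)² = 197·4² + 201·6² = 10388.
c = 2t² / 10388 = 2·473² / 10388 = 43.0745.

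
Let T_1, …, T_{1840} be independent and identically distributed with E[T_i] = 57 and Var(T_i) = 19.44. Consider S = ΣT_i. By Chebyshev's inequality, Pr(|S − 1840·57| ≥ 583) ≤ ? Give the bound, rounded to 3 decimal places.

Var(S) = n·Var(T_i) = 1840·19.44 = 35769.6.
Chebyshev: Pr(|S − 1840·57| ≥ 583) ≤ Var(S)/583² = 35769.6/339889 = 0.1052.

0.105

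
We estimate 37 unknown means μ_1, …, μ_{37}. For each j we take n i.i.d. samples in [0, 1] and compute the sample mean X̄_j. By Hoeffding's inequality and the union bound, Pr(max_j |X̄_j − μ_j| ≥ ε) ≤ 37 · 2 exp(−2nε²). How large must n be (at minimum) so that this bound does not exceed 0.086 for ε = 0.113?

Need 2·37·exp(−2nε²) ≤ 0.086, i.e. exp(−2nε²) ≤ 0.086/74.
So 2nε² ≥ ln(74/0.086) = 6.757473.
Hence n ≥ 6.757473/(2·0.113²) = 264.605.
The smallest integer n is 265.

265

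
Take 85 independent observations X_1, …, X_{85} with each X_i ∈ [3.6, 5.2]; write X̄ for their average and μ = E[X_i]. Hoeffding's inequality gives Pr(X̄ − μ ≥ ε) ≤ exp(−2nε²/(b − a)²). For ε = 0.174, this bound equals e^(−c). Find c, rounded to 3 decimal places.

c = 2nε²/(b − a)² = 2·85·0.174² / 1.6² = 2.0105.

2.011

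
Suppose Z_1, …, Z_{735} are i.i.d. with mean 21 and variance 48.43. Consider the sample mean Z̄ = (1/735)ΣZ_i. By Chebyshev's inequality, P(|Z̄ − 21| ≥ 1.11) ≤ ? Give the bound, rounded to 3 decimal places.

0.053

Var(Z̄) = Var(Z_i)/n = 48.43/735 = 0.065891.
Chebyshev: P(|Z̄ − 21| ≥ 1.11) ≤ Var(Z̄)/(1.11)² = 48.43/(735·1.11²) = 0.0535.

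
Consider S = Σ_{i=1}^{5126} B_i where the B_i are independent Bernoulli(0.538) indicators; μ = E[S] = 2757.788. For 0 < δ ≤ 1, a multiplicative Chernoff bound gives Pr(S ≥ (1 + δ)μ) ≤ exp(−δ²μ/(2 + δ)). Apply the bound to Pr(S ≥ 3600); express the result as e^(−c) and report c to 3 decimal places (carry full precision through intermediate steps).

111.567

Write 3600 = (1 + δ)μ, so δ = 3600/2757.788 − 1 = 0.305394…
Then the exponent is δ²μ/(2 + δ) = (3600 − μ)² / (μ·(2 + δ)) = 111.567270.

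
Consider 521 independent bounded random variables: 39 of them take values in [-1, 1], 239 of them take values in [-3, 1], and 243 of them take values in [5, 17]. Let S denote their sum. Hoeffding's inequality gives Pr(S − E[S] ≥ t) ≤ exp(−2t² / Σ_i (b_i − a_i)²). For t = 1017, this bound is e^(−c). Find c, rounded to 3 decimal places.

Σ(b_i − a_i)² = 39·2² + 239·4² + 243·12² = 38972.
c = 2t² / 38972 = 2·1017² / 38972 = 53.0786.

53.079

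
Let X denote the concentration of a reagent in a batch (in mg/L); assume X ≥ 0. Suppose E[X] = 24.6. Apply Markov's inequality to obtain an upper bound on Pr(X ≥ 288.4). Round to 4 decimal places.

0.0853

Markov's inequality: for a non-negative random variable, Pr(X ≥ a) ≤ E[X]/a.
Here E[X] = 24.6 and a = 288.4, so the bound is 24.6/288.4 = 0.0853.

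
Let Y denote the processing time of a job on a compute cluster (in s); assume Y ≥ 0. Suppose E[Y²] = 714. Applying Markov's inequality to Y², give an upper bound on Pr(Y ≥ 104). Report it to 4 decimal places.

Since Y ≥ 0, the event {Y ≥ 104} is the same as {Y² ≥ 10816}.
Markov's inequality applied to Y² gives Pr(Y² ≥ 10816) ≤ E[Y²]/10816 = 714/10816 = 0.0660.

0.0660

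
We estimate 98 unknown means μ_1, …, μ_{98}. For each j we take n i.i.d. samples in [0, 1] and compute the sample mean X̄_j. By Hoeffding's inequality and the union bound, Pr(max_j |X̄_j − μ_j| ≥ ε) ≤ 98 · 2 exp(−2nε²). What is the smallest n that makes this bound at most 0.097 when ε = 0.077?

642

Need 2·98·exp(−2nε²) ≤ 0.097, i.e. exp(−2nε²) ≤ 0.097/196.
So 2nε² ≥ ln(196/0.097) = 7.611159.
Hence n ≥ 7.611159/(2·0.077²) = 641.859.
The smallest integer n is 642.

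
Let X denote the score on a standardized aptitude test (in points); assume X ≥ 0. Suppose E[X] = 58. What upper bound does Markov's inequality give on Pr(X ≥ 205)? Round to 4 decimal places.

Markov's inequality: for a non-negative random variable, Pr(X ≥ a) ≤ E[X]/a.
Here E[X] = 58 and a = 205, so the bound is 58/205 = 0.2829.

0.2829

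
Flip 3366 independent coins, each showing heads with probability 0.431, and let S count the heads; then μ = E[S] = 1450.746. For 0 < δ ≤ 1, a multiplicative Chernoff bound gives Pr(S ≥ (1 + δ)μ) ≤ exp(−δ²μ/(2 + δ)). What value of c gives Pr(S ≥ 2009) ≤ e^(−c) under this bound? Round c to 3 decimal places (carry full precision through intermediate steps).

90.078

Write 2009 = (1 + δ)μ, so δ = 2009/1450.746 − 1 = 0.3848048…
Then the exponent is δ²μ/(2 + δ) = (2009 − μ)² / (μ·(2 + δ)) = 90.078153.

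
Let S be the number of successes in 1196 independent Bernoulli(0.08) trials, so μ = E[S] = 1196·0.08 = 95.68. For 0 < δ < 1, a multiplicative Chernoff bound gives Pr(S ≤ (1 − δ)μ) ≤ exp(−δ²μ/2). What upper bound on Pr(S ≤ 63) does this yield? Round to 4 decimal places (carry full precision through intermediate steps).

0.0038

Write 63 = (1 − δ)μ, so δ = 1 − 63/95.68 = 0.3415552…
Then the exponent is δ²μ/2 = (μ − 63)²/(2μ) = 5.581012.
Bound = exp(−5.581012) = 0.00377.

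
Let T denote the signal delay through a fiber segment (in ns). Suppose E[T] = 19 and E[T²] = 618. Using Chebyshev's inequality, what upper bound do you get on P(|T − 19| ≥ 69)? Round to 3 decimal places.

0.054

Var(T) = E[T²] − (E[T])² = 618 − 361 = 257.
Chebyshev's inequality: P(|T − μ| ≥ t) ≤ Var(T)/t² = 257/4761 = 0.0540.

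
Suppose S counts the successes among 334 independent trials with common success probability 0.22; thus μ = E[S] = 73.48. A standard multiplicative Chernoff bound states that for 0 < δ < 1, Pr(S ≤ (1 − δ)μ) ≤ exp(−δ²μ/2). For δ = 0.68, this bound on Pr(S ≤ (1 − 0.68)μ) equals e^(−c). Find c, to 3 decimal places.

16.989

c = δ²μ/2 = 0.68²·73.48/2 = 16.9886.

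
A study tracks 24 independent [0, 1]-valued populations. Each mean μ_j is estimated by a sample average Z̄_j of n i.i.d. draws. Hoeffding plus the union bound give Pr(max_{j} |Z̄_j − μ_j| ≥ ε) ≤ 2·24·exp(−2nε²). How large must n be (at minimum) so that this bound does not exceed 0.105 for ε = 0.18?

95

Need 2·24·exp(−2nε²) ≤ 0.105, i.e. exp(−2nε²) ≤ 0.105/48.
So 2nε² ≥ ln(48/0.105) = 6.124996.
Hence n ≥ 6.124996/(2·0.18²) = 94.522.
The smallest integer n is 95.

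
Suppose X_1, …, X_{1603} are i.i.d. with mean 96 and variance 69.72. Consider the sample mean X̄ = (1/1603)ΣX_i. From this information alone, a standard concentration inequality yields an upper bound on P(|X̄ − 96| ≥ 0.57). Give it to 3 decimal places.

With mean and variance of each term known, Chebyshev's inequality bounds the deviation of the sum (or sample mean).
Var(X̄) = Var(X_i)/n = 69.72/1603 = 0.043493.
Chebyshev: P(|X̄ − 96| ≥ 0.57) ≤ Var(X̄)/(0.57)² = 69.72/(1603·0.57²) = 0.1339.

0.134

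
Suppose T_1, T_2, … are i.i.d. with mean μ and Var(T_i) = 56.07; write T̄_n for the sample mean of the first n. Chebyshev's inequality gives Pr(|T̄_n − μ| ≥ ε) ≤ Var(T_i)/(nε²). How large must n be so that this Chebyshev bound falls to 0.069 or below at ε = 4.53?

Require 56.07/(n·4.53²) ≤ 0.069, i.e. n ≥ 56.07/(0.069·4.53²) = 39.599.
The smallest integer n is 40.

40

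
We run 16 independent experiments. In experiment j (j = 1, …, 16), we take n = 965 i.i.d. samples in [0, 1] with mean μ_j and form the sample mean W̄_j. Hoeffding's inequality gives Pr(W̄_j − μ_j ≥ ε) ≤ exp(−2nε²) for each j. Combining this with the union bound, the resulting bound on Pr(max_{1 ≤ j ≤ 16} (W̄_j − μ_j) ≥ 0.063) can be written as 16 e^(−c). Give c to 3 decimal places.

7.660

Union bound over the 16 events: Pr(max_{1 ≤ j ≤ 16} (W̄_j − μ_j) ≥ 0.063) ≤ 16·exp(−2nε²) = 16 exp(−2·965·0.063²).
So c = 2·965·0.063² = 7.6602.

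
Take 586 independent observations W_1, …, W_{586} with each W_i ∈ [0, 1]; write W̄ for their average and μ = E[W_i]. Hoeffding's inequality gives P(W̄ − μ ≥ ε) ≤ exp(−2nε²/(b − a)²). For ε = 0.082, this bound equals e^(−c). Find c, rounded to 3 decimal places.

7.881

c = 2nε²/(b − a)² = 2·586·0.082² / 1² = 7.8805.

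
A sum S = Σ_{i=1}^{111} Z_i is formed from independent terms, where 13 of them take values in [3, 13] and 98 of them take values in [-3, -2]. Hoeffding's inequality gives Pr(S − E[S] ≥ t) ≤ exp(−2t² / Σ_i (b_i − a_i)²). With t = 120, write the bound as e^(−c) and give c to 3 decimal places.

20.601

Σ(b_i − a_i)² = 13·10² + 98·1² = 1398.
c = 2t² / 1398 = 2·120² / 1398 = 20.6009.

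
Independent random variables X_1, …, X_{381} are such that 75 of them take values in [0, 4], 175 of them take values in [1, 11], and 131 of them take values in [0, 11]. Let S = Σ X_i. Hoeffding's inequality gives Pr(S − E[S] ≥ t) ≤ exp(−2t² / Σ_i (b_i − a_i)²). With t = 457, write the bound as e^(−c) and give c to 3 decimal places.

12.089

Σ(b_i − a_i)² = 75·4² + 175·10² + 131·11² = 34551.
c = 2t² / 34551 = 2·457² / 34551 = 12.0893.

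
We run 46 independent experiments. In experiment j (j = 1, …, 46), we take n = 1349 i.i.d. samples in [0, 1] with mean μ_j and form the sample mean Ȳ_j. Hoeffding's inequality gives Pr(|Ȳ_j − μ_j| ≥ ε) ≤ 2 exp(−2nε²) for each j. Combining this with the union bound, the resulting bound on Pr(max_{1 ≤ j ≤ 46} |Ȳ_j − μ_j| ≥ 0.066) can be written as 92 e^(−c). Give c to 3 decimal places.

11.752

Union bound over the 46 events: Pr(max_{1 ≤ j ≤ 46} |Ȳ_j − μ_j| ≥ 0.066) ≤ 46·2·exp(−2nε²) = 92 exp(−2·1349·0.066²).
So c = 2·1349·0.066² = 11.7525.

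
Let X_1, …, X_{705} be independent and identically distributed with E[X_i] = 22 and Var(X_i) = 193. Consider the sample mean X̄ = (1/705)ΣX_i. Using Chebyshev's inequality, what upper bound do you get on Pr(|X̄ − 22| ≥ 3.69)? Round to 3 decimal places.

Var(X̄) = Var(X_i)/n = 193/705 = 0.27376.
Chebyshev: Pr(|X̄ − 22| ≥ 3.69) ≤ Var(X̄)/(3.69)² = 193/(705·3.69²) = 0.0201.

0.020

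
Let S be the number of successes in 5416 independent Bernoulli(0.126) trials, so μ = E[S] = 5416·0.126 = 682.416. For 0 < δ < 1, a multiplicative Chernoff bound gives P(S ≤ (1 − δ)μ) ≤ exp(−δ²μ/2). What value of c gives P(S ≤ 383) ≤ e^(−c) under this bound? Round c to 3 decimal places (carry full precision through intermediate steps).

65.686

Write 383 = (1 − δ)μ, so δ = 1 − 383/682.416 = 0.4387588…
Then the exponent is δ²μ/2 = (μ − 383)²/(2μ) = 65.685697.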